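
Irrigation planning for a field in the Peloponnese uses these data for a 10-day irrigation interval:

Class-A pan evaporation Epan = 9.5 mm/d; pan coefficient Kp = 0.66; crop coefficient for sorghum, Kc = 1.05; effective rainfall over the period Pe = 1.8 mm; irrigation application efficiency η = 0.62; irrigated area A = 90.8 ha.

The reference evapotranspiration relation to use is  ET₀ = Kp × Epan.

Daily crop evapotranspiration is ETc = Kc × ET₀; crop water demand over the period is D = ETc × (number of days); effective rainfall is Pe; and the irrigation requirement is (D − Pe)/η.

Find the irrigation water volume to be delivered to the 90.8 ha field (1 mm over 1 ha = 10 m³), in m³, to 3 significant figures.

93800 m³

ET₀ = 0.66 × 9.5 = 6.2700 mm/d
ETc = Kc × ET₀ = 1.05 × 6.2700 = 6.5835 mm/d
Crop demand D = ETc × 10 d = 6.5835 × 10 = 65.835 mm
D − Pe = 65.835 − 1.8 = 64.035 mm
Gross irrigation = 64.035 / 0.62 = 103.282 mm
Volume = 103.282 mm × 90.8 ha × 10 = 93780.1 m³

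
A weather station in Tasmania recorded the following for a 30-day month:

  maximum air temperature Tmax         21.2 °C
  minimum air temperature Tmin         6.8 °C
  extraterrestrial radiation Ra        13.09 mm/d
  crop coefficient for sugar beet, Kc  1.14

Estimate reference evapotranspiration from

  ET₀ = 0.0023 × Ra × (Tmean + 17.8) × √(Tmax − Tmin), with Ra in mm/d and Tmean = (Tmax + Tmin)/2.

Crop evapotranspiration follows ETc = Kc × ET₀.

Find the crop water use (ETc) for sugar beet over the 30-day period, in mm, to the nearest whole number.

124 mm

Tmean = (21.2 + 6.8)/2 = 14.00 °C
ET₀ = 0.0023 × 13.09 × (14.00 + 17.8) × √14.4 = 0.0023 × 13.09 × 31.80 × 3.7947 = 3.6331 mm/d
ETc = Kc × ET₀ = 1.14 × 3.6331 = 4.1417 mm/d
Over 30 days: 4.1417 × 30 = 124.251 mm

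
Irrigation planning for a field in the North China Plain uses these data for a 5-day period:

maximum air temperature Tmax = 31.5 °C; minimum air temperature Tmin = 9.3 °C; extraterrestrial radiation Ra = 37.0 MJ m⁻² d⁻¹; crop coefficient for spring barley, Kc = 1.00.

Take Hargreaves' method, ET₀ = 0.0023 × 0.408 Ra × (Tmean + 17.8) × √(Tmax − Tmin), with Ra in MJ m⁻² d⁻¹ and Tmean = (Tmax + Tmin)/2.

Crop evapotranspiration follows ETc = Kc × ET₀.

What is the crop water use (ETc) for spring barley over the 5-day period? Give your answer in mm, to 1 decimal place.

Tmean = (31.5 + 9.3)/2 = 20.40 °C
0.408 Ra = 0.408 × 37.0 = 15.0960 mm/d equivalent
ET₀ = 0.0023 × 15.0960 × (20.40 + 17.8) × √22.2 = 0.0023 × 15.0960 × 38.20 × 4.7117 = 6.2493 mm/d
ETc = Kc × ET₀ = 1.00 × 6.2493 = 6.2493 mm/d
Over 5 days: 6.2493 × 5 = 31.247 mm

31.2 mm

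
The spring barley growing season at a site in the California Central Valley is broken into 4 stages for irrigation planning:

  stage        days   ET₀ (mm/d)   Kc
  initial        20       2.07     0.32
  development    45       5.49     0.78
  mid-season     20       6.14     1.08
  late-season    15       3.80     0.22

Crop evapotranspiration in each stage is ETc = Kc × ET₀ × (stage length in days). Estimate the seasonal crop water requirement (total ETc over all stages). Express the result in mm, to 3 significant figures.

initial: 0.32 × 2.07 × 20 = 13.25 mm
development: 0.78 × 5.49 × 45 = 192.70 mm
mid-season: 1.08 × 6.14 × 20 = 132.62 mm
late-season: 0.22 × 3.80 × 15 = 12.54 mm
Seasonal total = 351.11 mm

351 mm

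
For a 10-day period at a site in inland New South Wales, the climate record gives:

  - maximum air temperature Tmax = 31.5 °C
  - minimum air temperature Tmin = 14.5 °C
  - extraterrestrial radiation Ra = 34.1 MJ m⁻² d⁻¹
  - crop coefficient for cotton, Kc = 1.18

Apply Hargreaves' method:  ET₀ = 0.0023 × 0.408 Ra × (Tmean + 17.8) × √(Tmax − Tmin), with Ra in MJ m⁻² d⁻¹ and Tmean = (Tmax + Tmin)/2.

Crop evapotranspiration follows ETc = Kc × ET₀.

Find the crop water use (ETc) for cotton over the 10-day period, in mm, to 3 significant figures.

Tmean = (31.5 + 14.5)/2 = 23.00 °C
0.408 Ra = 0.408 × 34.1 = 13.9128 mm/d equivalent
ET₀ = 0.0023 × 13.9128 × (23.00 + 17.8) × √17.0 = 0.0023 × 13.9128 × 40.80 × 4.1231 = 5.3830 mm/d
ETc = Kc × ET₀ = 1.18 × 5.3830 = 6.3519 mm/d
Over 10 days: 6.3519 × 10 = 63.519 mm

63.5 mm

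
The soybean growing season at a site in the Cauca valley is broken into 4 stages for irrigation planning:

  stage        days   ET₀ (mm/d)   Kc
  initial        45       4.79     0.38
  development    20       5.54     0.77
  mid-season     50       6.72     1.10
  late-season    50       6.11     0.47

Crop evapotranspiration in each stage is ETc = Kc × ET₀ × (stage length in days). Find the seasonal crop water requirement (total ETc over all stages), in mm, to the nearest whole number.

680 mm

initial: 0.38 × 4.79 × 45 = 81.91 mm
development: 0.77 × 5.54 × 20 = 85.32 mm
mid-season: 1.10 × 6.72 × 50 = 369.60 mm
late-season: 0.47 × 6.11 × 50 = 143.59 mm
Seasonal total = 680.42 mm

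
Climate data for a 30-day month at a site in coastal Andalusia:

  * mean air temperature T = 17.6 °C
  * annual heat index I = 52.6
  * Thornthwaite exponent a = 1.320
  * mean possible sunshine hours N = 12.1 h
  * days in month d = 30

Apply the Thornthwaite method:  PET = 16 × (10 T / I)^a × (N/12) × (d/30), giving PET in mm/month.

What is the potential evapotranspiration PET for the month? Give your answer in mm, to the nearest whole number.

10T/I = 10 × 17.6 / 52.6 = 3.3460
(10T/I)^a = 3.3460^1.320 = 4.9246
Uncorrected PET = 16 × 4.9246 = 78.794 mm
Correction = (N/12)(d/30) = (12.1/12)(30/30) = 1.0083
PET = 78.794 × 1.0083 = 79.448 mm/month

79 mm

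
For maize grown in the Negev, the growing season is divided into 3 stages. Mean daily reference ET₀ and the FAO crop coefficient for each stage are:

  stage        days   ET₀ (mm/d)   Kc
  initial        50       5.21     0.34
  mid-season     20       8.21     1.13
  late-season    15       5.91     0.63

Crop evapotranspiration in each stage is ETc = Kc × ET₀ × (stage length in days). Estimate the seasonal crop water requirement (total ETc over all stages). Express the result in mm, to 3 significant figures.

initial: 0.34 × 5.21 × 50 = 88.57 mm
mid-season: 1.13 × 8.21 × 20 = 185.55 mm
late-season: 0.63 × 5.91 × 15 = 55.85 mm
Seasonal total = 329.97 mm

330 mm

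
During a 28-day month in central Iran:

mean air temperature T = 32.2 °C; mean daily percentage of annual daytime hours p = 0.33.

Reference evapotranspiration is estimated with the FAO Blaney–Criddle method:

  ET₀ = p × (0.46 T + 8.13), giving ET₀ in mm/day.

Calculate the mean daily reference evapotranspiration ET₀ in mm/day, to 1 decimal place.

ET₀ = 0.33 × (0.46 × 32.2 + 8.13) = 0.33 × 22.942 = 7.5709 mm/d

7.6 mm/day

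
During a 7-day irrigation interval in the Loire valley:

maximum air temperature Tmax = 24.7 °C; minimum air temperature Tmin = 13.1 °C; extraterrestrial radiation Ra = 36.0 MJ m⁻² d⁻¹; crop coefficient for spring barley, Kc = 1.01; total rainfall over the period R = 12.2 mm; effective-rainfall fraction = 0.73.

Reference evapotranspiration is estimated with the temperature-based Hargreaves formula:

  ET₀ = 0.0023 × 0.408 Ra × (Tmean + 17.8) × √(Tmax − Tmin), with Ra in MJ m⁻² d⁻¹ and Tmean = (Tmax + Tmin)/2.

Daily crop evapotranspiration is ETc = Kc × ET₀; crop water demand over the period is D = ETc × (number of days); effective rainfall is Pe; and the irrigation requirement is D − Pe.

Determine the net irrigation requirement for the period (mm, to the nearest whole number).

Tmean = (24.7 + 13.1)/2 = 18.90 °C
0.408 Ra = 0.408 × 36.0 = 14.6880 mm/d equivalent
ET₀ = 0.0023 × 14.6880 × (18.90 + 17.8) × √11.6 = 0.0023 × 14.6880 × 36.70 × 3.4059 = 4.2227 mm/d
ETc = Kc × ET₀ = 1.01 × 4.2227 = 4.2649 mm/d
Crop demand D = ETc × 7 d = 4.2649 × 7 = 29.854 mm
Pe = 0.73 × 12.2 = 8.906 mm
D − Pe = 29.854 − 8.906 = 20.948 mm

21 mm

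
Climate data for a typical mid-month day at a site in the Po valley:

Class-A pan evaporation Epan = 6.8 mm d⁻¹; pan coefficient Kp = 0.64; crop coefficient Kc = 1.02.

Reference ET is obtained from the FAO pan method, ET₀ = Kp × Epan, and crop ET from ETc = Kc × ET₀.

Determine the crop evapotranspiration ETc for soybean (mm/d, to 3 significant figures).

4.44 mm/d

ET₀ = 0.64 × 6.8 = 4.3520 mm/d
ETc = Kc × ET₀ = 1.02 × 4.3520 = 4.4390 mm/d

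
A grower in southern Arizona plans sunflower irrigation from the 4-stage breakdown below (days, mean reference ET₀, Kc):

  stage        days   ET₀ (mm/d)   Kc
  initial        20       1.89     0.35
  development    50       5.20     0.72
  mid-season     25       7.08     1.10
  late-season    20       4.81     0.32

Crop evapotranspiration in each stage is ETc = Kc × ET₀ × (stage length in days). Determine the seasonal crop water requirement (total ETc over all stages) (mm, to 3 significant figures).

initial: 0.35 × 1.89 × 20 = 13.23 mm
development: 0.72 × 5.20 × 50 = 187.20 mm
mid-season: 1.10 × 7.08 × 25 = 194.70 mm
late-season: 0.32 × 4.81 × 20 = 30.78 mm
Seasonal total = 425.91 mm

426 mm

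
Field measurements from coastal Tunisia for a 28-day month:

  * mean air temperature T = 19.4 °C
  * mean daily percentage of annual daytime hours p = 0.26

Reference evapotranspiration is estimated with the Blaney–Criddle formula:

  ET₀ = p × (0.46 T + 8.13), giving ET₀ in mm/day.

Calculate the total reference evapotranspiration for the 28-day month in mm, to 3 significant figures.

ET₀ = 0.26 × (0.46 × 19.4 + 8.13) = 0.26 × 17.054 = 4.4340 mm/d
Monthly total = 4.4340 × 28 = 124.152 mm

124 mm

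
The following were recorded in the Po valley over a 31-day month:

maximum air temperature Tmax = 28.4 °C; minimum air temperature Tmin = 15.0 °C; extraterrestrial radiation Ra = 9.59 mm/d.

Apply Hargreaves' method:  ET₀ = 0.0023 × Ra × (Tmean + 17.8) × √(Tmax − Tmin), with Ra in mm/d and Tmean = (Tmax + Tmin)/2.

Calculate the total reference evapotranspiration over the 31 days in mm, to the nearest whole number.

99 mm

Tmean = (28.4 + 15.0)/2 = 21.70 °C
ET₀ = 0.0023 × 9.59 × (21.70 + 17.8) × √13.4 = 0.0023 × 9.59 × 39.50 × 3.6606 = 3.1893 mm/d
Over 31 days: 3.1893 × 31 = 98.868 mm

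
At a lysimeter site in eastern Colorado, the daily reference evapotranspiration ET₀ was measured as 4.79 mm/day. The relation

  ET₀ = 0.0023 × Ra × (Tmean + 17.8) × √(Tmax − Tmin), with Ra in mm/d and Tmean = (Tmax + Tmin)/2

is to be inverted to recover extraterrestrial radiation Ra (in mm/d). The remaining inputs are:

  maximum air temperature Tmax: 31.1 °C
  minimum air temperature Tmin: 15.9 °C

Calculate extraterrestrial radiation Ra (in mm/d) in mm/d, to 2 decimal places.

12.93 mm/d

Tmean = 23.50 °C; √ΔT = 3.8987
Ra = ET₀ / [0.0023 × (Tmean+17.8) × √ΔT] = 4.79 / (0.0023 × 41.30 × 3.8987) = 12.934 mm/d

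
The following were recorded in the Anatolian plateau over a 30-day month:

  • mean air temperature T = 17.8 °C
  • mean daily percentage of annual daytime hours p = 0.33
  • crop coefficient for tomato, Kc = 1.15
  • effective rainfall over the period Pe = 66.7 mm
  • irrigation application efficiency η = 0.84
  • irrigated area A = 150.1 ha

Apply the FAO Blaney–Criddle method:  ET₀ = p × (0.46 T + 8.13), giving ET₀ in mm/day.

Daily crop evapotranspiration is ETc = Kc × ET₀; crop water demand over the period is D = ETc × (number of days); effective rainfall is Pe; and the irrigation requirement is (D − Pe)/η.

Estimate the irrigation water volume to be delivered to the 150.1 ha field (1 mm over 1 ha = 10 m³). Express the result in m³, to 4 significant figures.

ET₀ = 0.33 × (0.46 × 17.8 + 8.13) = 0.33 × 16.318 = 5.3849 mm/d
ETc = Kc × ET₀ = 1.15 × 5.3849 = 6.1926 mm/d
Crop demand D = ETc × 30 d = 6.1926 × 30 = 185.778 mm
D − Pe = 185.778 − 66.7 = 119.078 mm
Gross irrigation = 119.078 / 0.84 = 141.760 mm
Volume = 141.760 mm × 150.1 ha × 10 = 212781.8 m³

212800 m³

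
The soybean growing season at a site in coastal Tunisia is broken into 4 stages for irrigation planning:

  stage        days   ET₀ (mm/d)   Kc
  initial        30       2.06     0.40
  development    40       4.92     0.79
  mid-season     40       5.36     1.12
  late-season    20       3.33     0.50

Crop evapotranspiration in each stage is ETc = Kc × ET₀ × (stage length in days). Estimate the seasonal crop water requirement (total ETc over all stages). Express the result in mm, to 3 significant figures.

initial: 0.40 × 2.06 × 30 = 24.72 mm
development: 0.79 × 4.92 × 40 = 155.47 mm
mid-season: 1.12 × 5.36 × 40 = 240.13 mm
late-season: 0.50 × 3.33 × 20 = 33.30 mm
Seasonal total = 453.62 mm

454 mm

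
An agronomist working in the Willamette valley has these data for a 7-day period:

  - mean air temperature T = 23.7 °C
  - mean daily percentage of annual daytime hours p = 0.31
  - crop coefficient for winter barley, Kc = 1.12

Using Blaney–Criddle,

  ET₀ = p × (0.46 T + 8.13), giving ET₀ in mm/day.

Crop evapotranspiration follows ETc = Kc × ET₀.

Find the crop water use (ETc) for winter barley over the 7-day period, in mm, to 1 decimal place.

46.3 mm

ET₀ = 0.31 × (0.46 × 23.7 + 8.13) = 0.31 × 19.032 = 5.8999 mm/d
ETc = Kc × ET₀ = 1.12 × 5.8999 = 6.6079 mm/d
Over 7 days: 6.6079 × 7 = 46.255 mm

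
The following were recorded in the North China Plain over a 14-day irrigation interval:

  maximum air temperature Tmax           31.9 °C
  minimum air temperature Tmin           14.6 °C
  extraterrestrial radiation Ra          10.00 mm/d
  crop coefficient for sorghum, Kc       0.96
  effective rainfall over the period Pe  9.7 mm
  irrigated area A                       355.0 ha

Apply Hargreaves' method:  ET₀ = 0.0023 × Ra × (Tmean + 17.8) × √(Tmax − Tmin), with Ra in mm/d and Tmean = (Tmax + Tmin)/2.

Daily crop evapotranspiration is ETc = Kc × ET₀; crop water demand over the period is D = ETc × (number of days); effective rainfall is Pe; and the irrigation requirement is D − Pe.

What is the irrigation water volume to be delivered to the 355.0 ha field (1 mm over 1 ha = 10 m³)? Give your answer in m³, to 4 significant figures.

Tmean = (31.9 + 14.6)/2 = 23.25 °C
ET₀ = 0.0023 × 10.00 × (23.25 + 17.8) × √17.3 = 0.0023 × 10.00 × 41.05 × 4.1593 = 3.9270 mm/d
ETc = Kc × ET₀ = 0.96 × 3.9270 = 3.7699 mm/d
Crop demand D = ETc × 14 d = 3.7699 × 14 = 52.779 mm
D − Pe = 52.779 − 9.7 = 43.079 mm
Volume = 43.079 mm × 355.0 ha × 10 = 152930.5 m³

152900 m³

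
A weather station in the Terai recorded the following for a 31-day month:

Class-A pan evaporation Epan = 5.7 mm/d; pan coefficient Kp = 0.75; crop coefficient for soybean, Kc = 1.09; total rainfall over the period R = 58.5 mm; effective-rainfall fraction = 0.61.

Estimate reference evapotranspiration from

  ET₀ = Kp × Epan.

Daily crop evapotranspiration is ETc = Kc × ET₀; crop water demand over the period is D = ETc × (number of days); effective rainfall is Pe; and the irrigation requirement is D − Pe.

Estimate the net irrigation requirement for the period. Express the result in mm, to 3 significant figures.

ET₀ = 0.75 × 5.7 = 4.2750 mm/d
ETc = Kc × ET₀ = 1.09 × 4.2750 = 4.6598 mm/d
Crop demand D = ETc × 31 d = 4.6598 × 31 = 144.454 mm
Pe = 0.61 × 58.5 = 35.685 mm
D − Pe = 144.454 − 35.685 = 108.769 mm

109 mm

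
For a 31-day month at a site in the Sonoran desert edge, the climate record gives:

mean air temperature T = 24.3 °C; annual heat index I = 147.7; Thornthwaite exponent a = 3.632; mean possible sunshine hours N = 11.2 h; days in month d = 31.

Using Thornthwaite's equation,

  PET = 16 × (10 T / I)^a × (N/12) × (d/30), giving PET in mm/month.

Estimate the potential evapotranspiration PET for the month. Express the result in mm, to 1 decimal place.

10T/I = 10 × 24.3 / 147.7 = 1.6452
(10T/I)^a = 1.6452^3.632 = 6.0997
Uncorrected PET = 16 × 6.0997 = 97.595 mm
Correction = (N/12)(d/30) = (11.2/12)(31/30) = 0.9644
PET = 97.595 × 0.9644 = 94.121 mm/month

94.1 mm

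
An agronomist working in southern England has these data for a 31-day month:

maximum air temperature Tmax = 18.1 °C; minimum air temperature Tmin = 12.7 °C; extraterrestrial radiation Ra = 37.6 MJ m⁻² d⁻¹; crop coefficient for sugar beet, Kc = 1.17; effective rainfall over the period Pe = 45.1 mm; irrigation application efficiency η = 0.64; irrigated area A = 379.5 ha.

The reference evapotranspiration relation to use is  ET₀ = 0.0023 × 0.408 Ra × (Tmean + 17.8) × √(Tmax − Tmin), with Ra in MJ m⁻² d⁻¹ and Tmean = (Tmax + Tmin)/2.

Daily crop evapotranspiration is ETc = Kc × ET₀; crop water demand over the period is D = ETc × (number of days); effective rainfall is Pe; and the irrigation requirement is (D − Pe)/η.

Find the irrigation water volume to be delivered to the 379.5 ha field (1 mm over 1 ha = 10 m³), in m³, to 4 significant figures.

318000 m³

Tmean = (18.1 + 12.7)/2 = 15.40 °C
0.408 Ra = 0.408 × 37.6 = 15.3408 mm/d equivalent
ET₀ = 0.0023 × 15.3408 × (15.40 + 17.8) × √5.4 = 0.0023 × 15.3408 × 33.20 × 2.3238 = 2.7222 mm/d
ETc = Kc × ET₀ = 1.17 × 2.7222 = 3.1850 mm/d
Crop demand D = ETc × 31 d = 3.1850 × 31 = 98.735 mm
D − Pe = 98.735 − 45.1 = 53.635 mm
Gross irrigation = 53.635 / 0.64 = 83.805 mm
Volume = 83.805 mm × 379.5 ha × 10 = 318040.0 m³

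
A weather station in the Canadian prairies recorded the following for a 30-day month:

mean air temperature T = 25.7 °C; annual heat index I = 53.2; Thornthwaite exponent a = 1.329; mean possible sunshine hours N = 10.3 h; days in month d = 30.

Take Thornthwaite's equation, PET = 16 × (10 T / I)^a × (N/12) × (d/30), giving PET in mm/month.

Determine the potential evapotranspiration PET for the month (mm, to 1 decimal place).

10T/I = 10 × 25.7 / 53.2 = 4.8308
(10T/I)^a = 4.8308^1.329 = 8.1108
Uncorrected PET = 16 × 8.1108 = 129.773 mm
Correction = (N/12)(d/30) = (10.3/12)(30/30) = 0.8583
PET = 129.773 × 0.8583 = 111.384 mm/month

111.4 mm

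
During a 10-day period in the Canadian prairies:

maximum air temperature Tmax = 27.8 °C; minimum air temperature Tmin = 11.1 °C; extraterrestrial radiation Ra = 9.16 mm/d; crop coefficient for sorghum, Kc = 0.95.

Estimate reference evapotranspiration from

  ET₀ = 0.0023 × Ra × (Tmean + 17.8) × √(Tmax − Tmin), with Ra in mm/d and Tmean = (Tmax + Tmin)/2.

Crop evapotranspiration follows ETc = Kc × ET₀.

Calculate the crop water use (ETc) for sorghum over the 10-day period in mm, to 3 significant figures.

Tmean = (27.8 + 11.1)/2 = 19.45 °C
ET₀ = 0.0023 × 9.16 × (19.45 + 17.8) × √16.7 = 0.0023 × 9.16 × 37.25 × 4.0866 = 3.2071 mm/d
ETc = Kc × ET₀ = 0.95 × 3.2071 = 3.0467 mm/d
Over 10 days: 3.0467 × 10 = 30.467 mm

30.5 mm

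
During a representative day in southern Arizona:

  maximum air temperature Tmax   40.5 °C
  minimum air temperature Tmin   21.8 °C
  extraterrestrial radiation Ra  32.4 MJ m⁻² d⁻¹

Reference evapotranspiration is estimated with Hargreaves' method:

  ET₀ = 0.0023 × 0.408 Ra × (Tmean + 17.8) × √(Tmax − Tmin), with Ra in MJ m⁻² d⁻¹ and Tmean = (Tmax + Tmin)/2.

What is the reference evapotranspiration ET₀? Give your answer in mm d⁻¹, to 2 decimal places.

6.44 mm d⁻¹

Tmean = (40.5 + 21.8)/2 = 31.15 °C
0.408 Ra = 0.408 × 32.4 = 13.2192 mm/d equivalent
ET₀ = 0.0023 × 13.2192 × (31.15 + 17.8) × √18.7 = 0.0023 × 13.2192 × 48.95 × 4.3243 = 6.4358 mm/d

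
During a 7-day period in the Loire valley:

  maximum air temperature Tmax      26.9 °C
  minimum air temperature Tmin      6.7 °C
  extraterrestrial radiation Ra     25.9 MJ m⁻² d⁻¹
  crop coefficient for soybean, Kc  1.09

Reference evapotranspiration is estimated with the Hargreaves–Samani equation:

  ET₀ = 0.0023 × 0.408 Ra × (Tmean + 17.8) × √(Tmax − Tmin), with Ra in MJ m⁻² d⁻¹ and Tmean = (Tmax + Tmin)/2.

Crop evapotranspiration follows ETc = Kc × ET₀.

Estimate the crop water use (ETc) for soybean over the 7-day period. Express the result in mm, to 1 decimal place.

28.8 mm

Tmean = (26.9 + 6.7)/2 = 16.80 °C
0.408 Ra = 0.408 × 25.9 = 10.5672 mm/d equivalent
ET₀ = 0.0023 × 10.5672 × (16.80 + 17.8) × √20.2 = 0.0023 × 10.5672 × 34.60 × 4.4944 = 3.7795 mm/d
ETc = Kc × ET₀ = 1.09 × 3.7795 = 4.1197 mm/d
Over 7 days: 4.1197 × 7 = 28.838 mm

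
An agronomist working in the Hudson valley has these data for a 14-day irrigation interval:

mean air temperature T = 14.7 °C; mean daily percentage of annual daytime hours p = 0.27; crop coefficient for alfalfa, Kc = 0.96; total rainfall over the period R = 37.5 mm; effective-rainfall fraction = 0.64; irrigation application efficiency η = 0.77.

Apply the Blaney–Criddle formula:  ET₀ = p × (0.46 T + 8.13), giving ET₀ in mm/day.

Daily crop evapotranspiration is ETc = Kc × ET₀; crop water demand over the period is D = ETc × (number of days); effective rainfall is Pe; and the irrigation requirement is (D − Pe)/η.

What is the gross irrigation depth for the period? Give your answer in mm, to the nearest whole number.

39 mm

ET₀ = 0.27 × (0.46 × 14.7 + 8.13) = 0.27 × 14.892 = 4.0208 mm/d
ETc = Kc × ET₀ = 0.96 × 4.0208 = 3.8600 mm/d
Crop demand D = ETc × 14 d = 3.8600 × 14 = 54.040 mm
Pe = 0.64 × 37.5 = 24.000 mm
D − Pe = 54.040 − 24.000 = 30.040 mm
Gross irrigation = 30.040 / 0.77 = 39.013 mm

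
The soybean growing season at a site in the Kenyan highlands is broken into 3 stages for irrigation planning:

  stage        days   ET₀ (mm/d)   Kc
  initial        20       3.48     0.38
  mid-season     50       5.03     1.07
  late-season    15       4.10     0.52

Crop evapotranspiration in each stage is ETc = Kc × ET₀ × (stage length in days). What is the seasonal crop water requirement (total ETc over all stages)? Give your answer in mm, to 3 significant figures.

328 mm

initial: 0.38 × 3.48 × 20 = 26.45 mm
mid-season: 1.07 × 5.03 × 50 = 269.11 mm
late-season: 0.52 × 4.10 × 15 = 31.98 mm
Seasonal total = 327.54 mm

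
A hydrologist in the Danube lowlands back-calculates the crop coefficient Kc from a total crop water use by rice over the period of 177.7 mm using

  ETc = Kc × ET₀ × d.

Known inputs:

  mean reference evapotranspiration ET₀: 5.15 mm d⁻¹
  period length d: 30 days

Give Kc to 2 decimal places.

1.15

ETc = Kc × ET₀ × d  ⇒  Kc = ETc / (ET₀ × d)
Kc = 177.7 / (5.15 × 30) = 177.7 / 154.50 = 1.1502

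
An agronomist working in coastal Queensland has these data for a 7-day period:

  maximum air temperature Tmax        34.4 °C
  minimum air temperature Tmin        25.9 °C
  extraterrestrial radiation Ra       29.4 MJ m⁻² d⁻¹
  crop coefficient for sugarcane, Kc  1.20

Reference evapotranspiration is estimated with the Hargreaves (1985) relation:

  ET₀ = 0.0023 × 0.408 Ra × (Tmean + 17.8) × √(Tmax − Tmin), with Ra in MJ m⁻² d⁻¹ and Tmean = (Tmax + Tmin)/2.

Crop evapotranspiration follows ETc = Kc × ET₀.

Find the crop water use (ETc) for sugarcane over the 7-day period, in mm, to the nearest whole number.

32 mm

Tmean = (34.4 + 25.9)/2 = 30.15 °C
0.408 Ra = 0.408 × 29.4 = 11.9952 mm/d equivalent
ET₀ = 0.0023 × 11.9952 × (30.15 + 17.8) × √8.5 = 0.0023 × 11.9952 × 47.95 × 2.9155 = 3.8569 mm/d
ETc = Kc × ET₀ = 1.20 × 3.8569 = 4.6283 mm/d
Over 7 days: 4.6283 × 7 = 32.398 mm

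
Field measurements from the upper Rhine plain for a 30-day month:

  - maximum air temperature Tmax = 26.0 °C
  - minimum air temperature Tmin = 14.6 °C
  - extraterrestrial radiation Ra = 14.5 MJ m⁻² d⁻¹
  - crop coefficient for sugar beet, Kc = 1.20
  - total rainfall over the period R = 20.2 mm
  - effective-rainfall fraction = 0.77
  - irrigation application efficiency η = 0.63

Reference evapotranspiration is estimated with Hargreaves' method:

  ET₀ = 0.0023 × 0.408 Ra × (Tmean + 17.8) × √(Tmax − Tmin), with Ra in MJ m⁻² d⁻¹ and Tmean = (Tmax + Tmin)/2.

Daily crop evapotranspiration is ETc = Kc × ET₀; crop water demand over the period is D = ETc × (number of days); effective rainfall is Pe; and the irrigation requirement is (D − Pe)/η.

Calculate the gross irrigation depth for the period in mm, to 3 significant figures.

Tmean = (26.0 + 14.6)/2 = 20.30 °C
0.408 Ra = 0.408 × 14.5 = 5.9160 mm/d equivalent
ET₀ = 0.0023 × 5.9160 × (20.30 + 17.8) × √11.4 = 0.0023 × 5.9160 × 38.10 × 3.3764 = 1.7504 mm/d
ETc = Kc × ET₀ = 1.20 × 1.7504 = 2.1005 mm/d
Crop demand D = ETc × 30 d = 2.1005 × 30 = 63.015 mm
Pe = 0.77 × 20.2 = 15.554 mm
D − Pe = 63.015 − 15.554 = 47.461 mm
Gross irrigation = 47.461 / 0.63 = 75.335 mm

75.3 mm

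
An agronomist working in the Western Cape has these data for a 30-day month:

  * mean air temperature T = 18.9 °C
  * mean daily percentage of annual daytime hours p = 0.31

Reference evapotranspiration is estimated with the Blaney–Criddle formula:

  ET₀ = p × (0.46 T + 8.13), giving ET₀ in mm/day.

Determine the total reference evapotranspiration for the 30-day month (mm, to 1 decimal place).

156.5 mm

ET₀ = 0.31 × (0.46 × 18.9 + 8.13) = 0.31 × 16.824 = 5.2154 mm/d
Monthly total = 5.2154 × 30 = 156.462 mm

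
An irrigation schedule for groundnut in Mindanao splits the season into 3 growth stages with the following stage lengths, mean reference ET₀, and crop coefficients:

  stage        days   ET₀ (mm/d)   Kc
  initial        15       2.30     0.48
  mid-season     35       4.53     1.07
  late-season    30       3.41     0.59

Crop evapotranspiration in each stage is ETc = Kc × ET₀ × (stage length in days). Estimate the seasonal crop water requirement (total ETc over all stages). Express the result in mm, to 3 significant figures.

247 mm

initial: 0.48 × 2.30 × 15 = 16.56 mm
mid-season: 1.07 × 4.53 × 35 = 169.65 mm
late-season: 0.59 × 3.41 × 30 = 60.36 mm
Seasonal total = 246.57 mm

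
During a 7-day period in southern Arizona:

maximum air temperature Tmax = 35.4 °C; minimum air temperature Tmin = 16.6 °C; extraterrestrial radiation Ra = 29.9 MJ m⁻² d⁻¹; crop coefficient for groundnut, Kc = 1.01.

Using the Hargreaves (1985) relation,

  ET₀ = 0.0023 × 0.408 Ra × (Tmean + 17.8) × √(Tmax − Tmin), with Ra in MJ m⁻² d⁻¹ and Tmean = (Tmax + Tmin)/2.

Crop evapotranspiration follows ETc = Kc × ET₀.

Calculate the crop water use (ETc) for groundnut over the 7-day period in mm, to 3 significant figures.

37.7 mm

Tmean = (35.4 + 16.6)/2 = 26.00 °C
0.408 Ra = 0.408 × 29.9 = 12.1992 mm/d equivalent
ET₀ = 0.0023 × 12.1992 × (26.00 + 17.8) × √18.8 = 0.0023 × 12.1992 × 43.80 × 4.3359 = 5.3286 mm/d
ETc = Kc × ET₀ = 1.01 × 5.3286 = 5.3819 mm/d
Over 7 days: 5.3819 × 7 = 37.673 mm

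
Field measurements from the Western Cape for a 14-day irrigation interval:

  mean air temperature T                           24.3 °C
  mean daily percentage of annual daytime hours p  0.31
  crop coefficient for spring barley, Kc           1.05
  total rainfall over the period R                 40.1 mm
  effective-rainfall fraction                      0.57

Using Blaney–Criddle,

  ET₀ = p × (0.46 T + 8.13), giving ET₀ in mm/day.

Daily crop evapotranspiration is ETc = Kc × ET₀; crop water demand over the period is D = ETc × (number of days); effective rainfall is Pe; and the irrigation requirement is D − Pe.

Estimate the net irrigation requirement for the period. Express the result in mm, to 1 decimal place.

ET₀ = 0.31 × (0.46 × 24.3 + 8.13) = 0.31 × 19.308 = 5.9855 mm/d
ETc = Kc × ET₀ = 1.05 × 5.9855 = 6.2848 mm/d
Crop demand D = ETc × 14 d = 6.2848 × 14 = 87.987 mm
Pe = 0.57 × 40.1 = 22.857 mm
D − Pe = 87.987 − 22.857 = 65.130 mm

65.1 mm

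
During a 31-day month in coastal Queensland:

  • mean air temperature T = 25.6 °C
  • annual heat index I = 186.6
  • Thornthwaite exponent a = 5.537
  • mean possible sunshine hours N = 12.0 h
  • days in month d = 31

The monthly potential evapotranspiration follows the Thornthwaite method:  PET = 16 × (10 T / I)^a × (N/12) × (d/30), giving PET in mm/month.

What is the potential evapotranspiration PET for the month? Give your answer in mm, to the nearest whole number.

95 mm

10T/I = 10 × 25.6 / 186.6 = 1.3719
(10T/I)^a = 1.3719^5.537 = 5.7591
Uncorrected PET = 16 × 5.7591 = 92.146 mm
Correction = (N/12)(d/30) = (12.0/12)(31/30) = 1.0333
PET = 92.146 × 1.0333 = 95.214 mm/month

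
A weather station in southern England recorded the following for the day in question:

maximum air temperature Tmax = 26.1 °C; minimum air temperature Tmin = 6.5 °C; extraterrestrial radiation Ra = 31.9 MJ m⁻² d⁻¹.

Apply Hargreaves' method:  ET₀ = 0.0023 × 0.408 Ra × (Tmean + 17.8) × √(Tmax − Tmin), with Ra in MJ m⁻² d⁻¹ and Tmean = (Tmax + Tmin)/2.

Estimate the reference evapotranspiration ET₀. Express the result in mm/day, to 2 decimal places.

Tmean = (26.1 + 6.5)/2 = 16.30 °C
0.408 Ra = 0.408 × 31.9 = 13.0152 mm/d equivalent
ET₀ = 0.0023 × 13.0152 × (16.30 + 17.8) × √19.6 = 0.0023 × 13.0152 × 34.10 × 4.4272 = 4.5192 mm/d

4.52 mm/day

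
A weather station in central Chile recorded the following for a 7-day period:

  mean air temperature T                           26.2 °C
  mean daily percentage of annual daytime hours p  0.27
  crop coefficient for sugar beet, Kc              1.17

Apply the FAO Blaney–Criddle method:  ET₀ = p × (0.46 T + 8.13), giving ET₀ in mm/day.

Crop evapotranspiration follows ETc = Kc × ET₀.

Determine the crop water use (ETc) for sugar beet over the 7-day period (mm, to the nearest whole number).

ET₀ = 0.27 × (0.46 × 26.2 + 8.13) = 0.27 × 20.182 = 5.4491 mm/d
ETc = Kc × ET₀ = 1.17 × 5.4491 = 6.3754 mm/d
Over 7 days: 6.3754 × 7 = 44.628 mm

45 mm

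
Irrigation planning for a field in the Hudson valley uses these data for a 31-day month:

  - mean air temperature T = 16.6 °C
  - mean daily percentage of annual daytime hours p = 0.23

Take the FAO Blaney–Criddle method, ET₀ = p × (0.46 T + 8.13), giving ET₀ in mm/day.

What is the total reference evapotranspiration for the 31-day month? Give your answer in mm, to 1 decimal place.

ET₀ = 0.23 × (0.46 × 16.6 + 8.13) = 0.23 × 15.766 = 3.6262 mm/d
Monthly total = 3.6262 × 31 = 112.412 mm

112.4 mm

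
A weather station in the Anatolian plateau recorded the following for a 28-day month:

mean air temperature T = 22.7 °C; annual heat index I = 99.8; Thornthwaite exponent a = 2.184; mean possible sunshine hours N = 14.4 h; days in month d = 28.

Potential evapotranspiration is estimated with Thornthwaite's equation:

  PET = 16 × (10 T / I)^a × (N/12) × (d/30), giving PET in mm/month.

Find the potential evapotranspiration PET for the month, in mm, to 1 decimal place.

10T/I = 10 × 22.7 / 99.8 = 2.2745
(10T/I)^a = 2.2745^2.184 = 6.0178
Uncorrected PET = 16 × 6.0178 = 96.285 mm
Correction = (N/12)(d/30) = (14.4/12)(28/30) = 1.1200
PET = 96.285 × 1.1200 = 107.839 mm/month

107.8 mm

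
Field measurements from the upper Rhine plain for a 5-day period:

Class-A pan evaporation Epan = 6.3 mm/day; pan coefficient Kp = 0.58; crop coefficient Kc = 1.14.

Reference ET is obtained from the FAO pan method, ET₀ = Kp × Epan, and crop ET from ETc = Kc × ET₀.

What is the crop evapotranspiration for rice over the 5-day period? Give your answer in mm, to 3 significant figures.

ET₀ = 0.58 × 6.3 = 3.6540 mm/d
ETc = Kc × ET₀ = 1.14 × 3.6540 = 4.1656 mm/d
Over 5 days: 4.1656 × 5 = 20.828 mm

20.8 mm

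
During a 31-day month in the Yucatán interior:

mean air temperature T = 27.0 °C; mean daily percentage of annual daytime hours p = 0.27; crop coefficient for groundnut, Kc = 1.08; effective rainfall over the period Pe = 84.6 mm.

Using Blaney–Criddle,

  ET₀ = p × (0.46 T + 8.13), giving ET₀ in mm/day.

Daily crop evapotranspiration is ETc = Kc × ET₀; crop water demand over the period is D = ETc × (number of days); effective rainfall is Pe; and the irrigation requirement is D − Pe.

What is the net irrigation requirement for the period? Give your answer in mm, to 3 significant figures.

ET₀ = 0.27 × (0.46 × 27.0 + 8.13) = 0.27 × 20.550 = 5.5485 mm/d
ETc = Kc × ET₀ = 1.08 × 5.5485 = 5.9924 mm/d
Crop demand D = ETc × 31 d = 5.9924 × 31 = 185.764 mm
D − Pe = 185.764 − 84.6 = 101.164 mm

101 mm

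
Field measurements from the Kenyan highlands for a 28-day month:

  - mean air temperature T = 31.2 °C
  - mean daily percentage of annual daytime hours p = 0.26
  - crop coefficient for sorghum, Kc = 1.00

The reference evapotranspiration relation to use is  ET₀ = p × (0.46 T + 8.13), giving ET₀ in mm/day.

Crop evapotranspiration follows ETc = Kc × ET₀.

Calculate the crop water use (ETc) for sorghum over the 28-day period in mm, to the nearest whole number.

ET₀ = 0.26 × (0.46 × 31.2 + 8.13) = 0.26 × 22.482 = 5.8453 mm/d
ETc = Kc × ET₀ = 1.00 × 5.8453 = 5.8453 mm/d
Over 28 days: 5.8453 × 28 = 163.668 mm

164 mm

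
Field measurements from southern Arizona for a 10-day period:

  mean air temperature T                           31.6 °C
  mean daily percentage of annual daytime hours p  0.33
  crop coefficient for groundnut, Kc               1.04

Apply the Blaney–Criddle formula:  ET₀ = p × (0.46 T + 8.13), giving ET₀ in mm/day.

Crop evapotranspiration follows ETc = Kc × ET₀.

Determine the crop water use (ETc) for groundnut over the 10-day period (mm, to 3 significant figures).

77.8 mm

ET₀ = 0.33 × (0.46 × 31.6 + 8.13) = 0.33 × 22.666 = 7.4798 mm/d
ETc = Kc × ET₀ = 1.04 × 7.4798 = 7.7790 mm/d
Over 10 days: 7.7790 × 10 = 77.790 mm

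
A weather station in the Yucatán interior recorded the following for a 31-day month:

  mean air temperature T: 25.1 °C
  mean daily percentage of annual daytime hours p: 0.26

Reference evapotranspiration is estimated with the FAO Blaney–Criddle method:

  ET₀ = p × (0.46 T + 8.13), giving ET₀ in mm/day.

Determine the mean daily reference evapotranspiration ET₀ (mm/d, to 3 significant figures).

ET₀ = 0.26 × (0.46 × 25.1 + 8.13) = 0.26 × 19.676 = 5.1158 mm/d

5.12 mm/d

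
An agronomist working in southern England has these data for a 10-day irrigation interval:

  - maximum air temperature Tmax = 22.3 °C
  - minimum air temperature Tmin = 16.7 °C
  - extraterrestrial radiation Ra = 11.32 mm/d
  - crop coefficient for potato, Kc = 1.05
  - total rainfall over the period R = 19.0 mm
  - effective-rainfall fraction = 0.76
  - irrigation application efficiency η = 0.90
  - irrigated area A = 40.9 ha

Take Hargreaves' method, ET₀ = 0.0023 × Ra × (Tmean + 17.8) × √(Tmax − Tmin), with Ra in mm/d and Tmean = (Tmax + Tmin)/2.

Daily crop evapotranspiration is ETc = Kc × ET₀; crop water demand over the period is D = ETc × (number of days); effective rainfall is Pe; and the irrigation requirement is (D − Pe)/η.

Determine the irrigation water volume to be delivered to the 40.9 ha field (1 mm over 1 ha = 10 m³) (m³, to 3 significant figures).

Tmean = (22.3 + 16.7)/2 = 19.50 °C
ET₀ = 0.0023 × 11.32 × (19.50 + 17.8) × √5.6 = 0.0023 × 11.32 × 37.30 × 2.3664 = 2.2981 mm/d
ETc = Kc × ET₀ = 1.05 × 2.2981 = 2.4130 mm/d
Crop demand D = ETc × 10 d = 2.4130 × 10 = 24.130 mm
Pe = 0.76 × 19.0 = 14.440 mm
D − Pe = 24.130 − 14.440 = 9.690 mm
Gross irrigation = 9.690 / 0.90 = 10.767 mm
Volume = 10.767 mm × 40.9 ha × 10 = 4403.7 m³

4400 m³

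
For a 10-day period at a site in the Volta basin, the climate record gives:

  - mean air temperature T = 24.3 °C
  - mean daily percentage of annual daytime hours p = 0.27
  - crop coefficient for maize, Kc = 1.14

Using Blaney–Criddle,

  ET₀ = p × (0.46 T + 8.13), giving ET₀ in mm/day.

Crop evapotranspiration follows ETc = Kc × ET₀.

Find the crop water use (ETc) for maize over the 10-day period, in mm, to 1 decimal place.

59.4 mm

ET₀ = 0.27 × (0.46 × 24.3 + 8.13) = 0.27 × 19.308 = 5.2132 mm/d
ETc = Kc × ET₀ = 1.14 × 5.2132 = 5.9430 mm/d
Over 10 days: 5.9430 × 10 = 59.430 mm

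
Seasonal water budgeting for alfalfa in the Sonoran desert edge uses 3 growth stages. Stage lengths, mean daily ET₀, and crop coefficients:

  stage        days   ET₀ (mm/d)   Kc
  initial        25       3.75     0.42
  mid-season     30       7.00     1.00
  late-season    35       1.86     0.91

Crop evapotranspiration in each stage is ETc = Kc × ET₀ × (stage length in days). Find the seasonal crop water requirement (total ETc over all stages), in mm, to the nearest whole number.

309 mm

initial: 0.42 × 3.75 × 25 = 39.38 mm
mid-season: 1.00 × 7.00 × 30 = 210.00 mm
late-season: 0.91 × 1.86 × 35 = 59.24 mm
Seasonal total = 308.62 mm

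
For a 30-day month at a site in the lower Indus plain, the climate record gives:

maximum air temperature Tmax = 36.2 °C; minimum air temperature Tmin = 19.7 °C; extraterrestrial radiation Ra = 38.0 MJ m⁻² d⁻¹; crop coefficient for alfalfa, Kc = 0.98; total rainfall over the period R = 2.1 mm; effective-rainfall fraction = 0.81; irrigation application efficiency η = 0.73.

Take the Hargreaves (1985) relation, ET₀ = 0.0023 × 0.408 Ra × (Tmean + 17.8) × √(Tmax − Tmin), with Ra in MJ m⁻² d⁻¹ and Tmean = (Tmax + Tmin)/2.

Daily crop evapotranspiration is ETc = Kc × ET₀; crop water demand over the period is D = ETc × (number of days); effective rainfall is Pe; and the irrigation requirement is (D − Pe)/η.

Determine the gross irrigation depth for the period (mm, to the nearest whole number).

Tmean = (36.2 + 19.7)/2 = 27.95 °C
0.408 Ra = 0.408 × 38.0 = 15.5040 mm/d equivalent
ET₀ = 0.0023 × 15.5040 × (27.95 + 17.8) × √16.5 = 0.0023 × 15.5040 × 45.75 × 4.0620 = 6.6268 mm/d
ETc = Kc × ET₀ = 0.98 × 6.6268 = 6.4943 mm/d
Crop demand D = ETc × 30 d = 6.4943 × 30 = 194.829 mm
Pe = 0.81 × 2.1 = 1.701 mm
D − Pe = 194.829 − 1.701 = 193.128 mm
Gross irrigation = 193.128 / 0.73 = 264.559 mm

265 mm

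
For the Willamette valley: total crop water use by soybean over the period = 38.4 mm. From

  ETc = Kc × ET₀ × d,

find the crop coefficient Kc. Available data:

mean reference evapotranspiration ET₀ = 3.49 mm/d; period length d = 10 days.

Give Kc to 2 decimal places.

ETc = Kc × ET₀ × d  ⇒  Kc = ETc / (ET₀ × d)
Kc = 38.4 / (3.49 × 10) = 38.4 / 34.90 = 1.1003

1.10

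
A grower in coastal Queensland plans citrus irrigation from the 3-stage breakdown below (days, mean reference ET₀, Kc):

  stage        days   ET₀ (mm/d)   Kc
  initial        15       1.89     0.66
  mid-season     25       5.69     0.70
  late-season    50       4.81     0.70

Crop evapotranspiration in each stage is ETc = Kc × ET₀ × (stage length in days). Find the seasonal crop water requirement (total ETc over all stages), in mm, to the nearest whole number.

initial: 0.66 × 1.89 × 15 = 18.71 mm
mid-season: 0.70 × 5.69 × 25 = 99.58 mm
late-season: 0.70 × 4.81 × 50 = 168.35 mm
Seasonal total = 286.64 mm

287 mm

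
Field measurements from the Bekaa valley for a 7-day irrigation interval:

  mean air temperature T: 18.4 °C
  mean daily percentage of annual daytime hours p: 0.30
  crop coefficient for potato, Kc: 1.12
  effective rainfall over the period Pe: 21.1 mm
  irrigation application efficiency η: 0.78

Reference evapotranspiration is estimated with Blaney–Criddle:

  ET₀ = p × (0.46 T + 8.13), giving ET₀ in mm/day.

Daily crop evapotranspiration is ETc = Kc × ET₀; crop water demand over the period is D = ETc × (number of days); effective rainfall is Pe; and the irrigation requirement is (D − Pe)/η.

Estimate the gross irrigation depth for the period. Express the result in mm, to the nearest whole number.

23 mm

ET₀ = 0.30 × (0.46 × 18.4 + 8.13) = 0.30 × 16.594 = 4.9782 mm/d
ETc = Kc × ET₀ = 1.12 × 4.9782 = 5.5756 mm/d
Crop demand D = ETc × 7 d = 5.5756 × 7 = 39.029 mm
D − Pe = 39.029 − 21.1 = 17.929 mm
Gross irrigation = 17.929 / 0.78 = 22.986 mm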